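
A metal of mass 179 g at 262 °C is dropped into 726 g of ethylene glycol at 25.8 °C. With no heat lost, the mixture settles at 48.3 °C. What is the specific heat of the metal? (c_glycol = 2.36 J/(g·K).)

c ≈ 1.01 J/(g·K)

Heat lost by the metal = heat gained by the glycol:
179·c·(262 − 48.3) = 726·2.36·(48.3 − 25.8)
38252 c = 38551  ⇒  c ≈ 1.008 J/(g·K)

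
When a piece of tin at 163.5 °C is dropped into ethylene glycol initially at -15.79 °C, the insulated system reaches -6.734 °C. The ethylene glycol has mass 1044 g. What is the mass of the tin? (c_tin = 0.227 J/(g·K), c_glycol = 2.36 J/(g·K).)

m ≈ 577 g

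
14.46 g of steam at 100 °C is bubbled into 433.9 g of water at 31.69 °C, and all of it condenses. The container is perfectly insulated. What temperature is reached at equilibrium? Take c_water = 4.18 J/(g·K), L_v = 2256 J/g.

T_f ≈ 51.3 °C

Conservation of energy gives ΣQ = 0:
condense steam: −14.46×2256 = −32622
  condensate cools 100→T: 14.46×4.18×(T − 100) = 60.44(T − 100)
  original water: 1813.7(T − 31.69)
1874.1 T = 32622 + 6044.3 + 57476 = 96142
T ≈ 51.30 °C (< 100 °C, so full condensation is consistent).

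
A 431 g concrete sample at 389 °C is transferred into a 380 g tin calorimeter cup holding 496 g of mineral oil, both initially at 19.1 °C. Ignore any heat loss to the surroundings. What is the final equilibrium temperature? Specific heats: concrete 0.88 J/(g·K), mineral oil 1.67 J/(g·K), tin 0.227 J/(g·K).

Heat gained plus heat lost sum to zero:
431×0.88×(T − 389) + 496×1.67×(T − 19.1) + 380×0.227×(T − 19.1) = 0
379.28(T − 389) + 828.32(T − 19.1) + 86.26(T − 19.1) = 0
1293.9 T = 165008
T = 165008 / 1293.9 = 128 °C

T_f ≈ 127.5 °C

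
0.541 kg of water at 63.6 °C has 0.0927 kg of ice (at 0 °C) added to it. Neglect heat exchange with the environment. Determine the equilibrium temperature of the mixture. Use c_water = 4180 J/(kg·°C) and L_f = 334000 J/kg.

T_f ≈ 42.6 °C

Heat gained plus heat lost sum to zero:
fusion: m_ice L_f = 0.0927×334000 = 30962; meltwater 0→T: 0.0927×4180×T = 387.49 T; water cools: 0.541×4180×(T − 63.6) = 2261.4(T − 63.6)
2648.9 T = 143824 − 30962 = 112862
T ≈ 42.61 °C. Since T > 0 °C, the all-ice-melts assumption holds.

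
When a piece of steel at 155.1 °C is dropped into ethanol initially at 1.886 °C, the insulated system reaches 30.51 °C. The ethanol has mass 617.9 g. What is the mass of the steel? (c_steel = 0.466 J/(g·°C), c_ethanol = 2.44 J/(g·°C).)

Conservation of energy gives ΣQ = 0:
m×0.466×(30.51 − 155.1) + 617.9×2.44×(30.51 − 1.886) = 0
-58.06 m = -43156
m = -43156/-58.06 ≈ 743.3 g

m ≈ 743 g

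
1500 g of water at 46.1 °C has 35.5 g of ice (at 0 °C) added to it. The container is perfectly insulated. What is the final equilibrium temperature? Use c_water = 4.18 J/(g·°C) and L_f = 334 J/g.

Setting the total heat transfer to zero:
fusion: m_ice L_f = 35.5·334 = 11857
  meltwater 0→T: 35.5·4.18·T = 148.39 T
  water cools: 1500·4.18·(T − 46.1) = 6270(T − 46.1)
6418.4 T = 289047 − 11857 = 277190
T ≈ 43.19 °C (positive, so assuming full melt was valid).

T_f ≈ 43.2 °C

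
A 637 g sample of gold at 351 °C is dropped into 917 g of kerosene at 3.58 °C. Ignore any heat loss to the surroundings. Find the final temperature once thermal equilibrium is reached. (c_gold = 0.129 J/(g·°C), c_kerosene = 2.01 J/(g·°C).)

With ΣQ=0 the equilibrium temperature is the m·c-weighted mean:
T_f = (82.17·351 + 1843.2·3.58) / (82.17 + 1843.2)
    = 35441 / 1925.3 ≈ 18.41 °C

T_f ≈ 18.4 °C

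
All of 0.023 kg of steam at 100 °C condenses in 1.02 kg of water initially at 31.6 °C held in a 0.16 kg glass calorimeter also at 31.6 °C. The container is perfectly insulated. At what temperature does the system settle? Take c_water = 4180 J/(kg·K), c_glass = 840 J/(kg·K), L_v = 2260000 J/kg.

T_f ≈ 44.6 °C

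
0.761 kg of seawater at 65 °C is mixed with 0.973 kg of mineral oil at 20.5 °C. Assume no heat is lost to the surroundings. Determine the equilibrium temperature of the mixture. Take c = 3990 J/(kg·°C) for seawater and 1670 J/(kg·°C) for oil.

Setting the total heat transfer to zero:
0.761·3990·(T − 65) + 0.973·1670·(T − 20.5) = 0
4661.3 T = 230676
T = 230676 / 4661.3 = 49.5 °C

T_f ≈ 49.5 °C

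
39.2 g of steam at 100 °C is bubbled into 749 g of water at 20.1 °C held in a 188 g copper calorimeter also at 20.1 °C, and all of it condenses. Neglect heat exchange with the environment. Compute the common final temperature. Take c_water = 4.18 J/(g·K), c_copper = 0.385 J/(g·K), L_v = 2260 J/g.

T_f ≈ 50.3 °C

Taking heat into each body as positive, Σ m c ΔT = 0:
steam→water at 100 °C releases m L_v = 39.2×2260 = 88592; condensed water 100 °C→T: 163.86(T − 100); water warms: 749×4.18×(T − 20.1) = 3130.8(T − 20.1); copper cup: 188×0.385×(T − 20.1) = 72.38(T − 20.1)
3367.1 T = 88592 + 16386 + 64384 = 169362
T ≈ 50.30 °C — below 100 °C, confirming all the steam condensed.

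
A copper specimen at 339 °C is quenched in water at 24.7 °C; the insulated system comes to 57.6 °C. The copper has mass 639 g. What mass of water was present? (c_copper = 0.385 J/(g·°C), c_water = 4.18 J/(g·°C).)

m ≈ 503 g

Let T be the final temperature. ΣQ_i = 0:
639×0.385×(57.6 − 339) + m×4.18×(57.6 − 24.7) = 0
137.52 m = 69229
m = 69229/137.52 ≈ 503.4 g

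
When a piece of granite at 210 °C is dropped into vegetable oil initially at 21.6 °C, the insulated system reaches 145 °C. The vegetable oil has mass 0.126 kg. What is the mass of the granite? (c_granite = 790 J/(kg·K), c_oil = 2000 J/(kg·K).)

Net heat exchanged in the isolated system is zero:
m·790·(145 − 210) + 0.126·2000·(145 − 21.6) = 0
-51350 m = -31097
m = -31097/-51350 ≈ 0.6056 kg

m ≈ 0.606 kg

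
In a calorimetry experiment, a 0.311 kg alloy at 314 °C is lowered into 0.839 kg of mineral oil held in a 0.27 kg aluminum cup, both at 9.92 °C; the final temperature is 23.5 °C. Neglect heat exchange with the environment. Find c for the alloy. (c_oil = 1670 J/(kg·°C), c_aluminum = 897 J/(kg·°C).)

c ≈ 247 J/(kg·°C)

Heat gained plus heat lost sum to zero:
0.311·c·(23.5 − 314) + 0.839·1670·(23.5 − 9.92) + 0.27·897·(23.5 − 9.92) = 0
-90.35 c = -22316
c = -22316/-90.35 ≈ 247 J/(kg·°C)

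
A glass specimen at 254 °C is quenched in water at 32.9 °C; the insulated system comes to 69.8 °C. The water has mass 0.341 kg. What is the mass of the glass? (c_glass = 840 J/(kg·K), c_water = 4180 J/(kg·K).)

m ≈ 0.34 kg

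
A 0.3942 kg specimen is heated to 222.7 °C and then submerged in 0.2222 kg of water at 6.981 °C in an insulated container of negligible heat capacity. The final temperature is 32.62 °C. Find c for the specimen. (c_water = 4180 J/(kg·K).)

Heat gained plus heat lost sum to zero:
0.3942·c·(32.62 − 222.7) + 0.2222·4180·(32.62 − 6.981) = 0
-74.93 c = -23813
c = -23813/-74.93 ≈ 317.8 J/(kg·K)

c ≈ 318 J/(kg·K)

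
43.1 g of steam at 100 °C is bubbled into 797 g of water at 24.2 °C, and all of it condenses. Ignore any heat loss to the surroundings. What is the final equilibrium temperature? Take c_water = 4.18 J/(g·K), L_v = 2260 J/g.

T_f ≈ 55.8 °C

Heat gained plus heat lost sum to zero:
steam→water at 100 °C releases m L_v = 43.1·2260 = 97406; condensate cools 100→T: 43.1·4.18·(T − 100) = 180.16(T − 100); water warms: 797·4.18·(T − 24.2) = 3331.5(T − 24.2)
3511.6 T = 97406 + 18016 + 80621 = 196043
T ≈ 55.83 °C — below 100 °C, confirming all the steam condensed.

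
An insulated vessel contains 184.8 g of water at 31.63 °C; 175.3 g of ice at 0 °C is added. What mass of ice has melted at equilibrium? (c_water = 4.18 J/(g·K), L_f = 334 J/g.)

m_melted ≈ 73.2 g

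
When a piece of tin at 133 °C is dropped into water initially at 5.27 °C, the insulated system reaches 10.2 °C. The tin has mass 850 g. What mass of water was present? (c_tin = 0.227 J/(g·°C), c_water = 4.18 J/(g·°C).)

m ≈ 1150 g

Net heat exchanged in the isolated system is zero:
850×0.227×(10.2 − 133) + m×4.18×(10.2 − 5.27) = 0
20.61 m = 23694
m = 23694/20.61 ≈ 1150 g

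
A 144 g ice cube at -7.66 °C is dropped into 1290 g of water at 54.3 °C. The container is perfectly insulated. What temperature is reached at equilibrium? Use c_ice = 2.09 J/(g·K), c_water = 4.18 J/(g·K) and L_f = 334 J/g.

T_f ≈ 40.4 °C

Setting the total heat transfer to zero:
warm ice to 0 °C: 144×2.09×(0 − (-7.66)) = 2305.4; melt ice: 144×334 = 48096; warm the meltwater: 601.92 T; water cools: 1290×4.18×(T − 54.3) = 5392.2(T − 54.3)
5994.1 T = 292796 − 50401 = 242395
T ≈ 40.44 °C. Since T > 0 °C, the all-ice-melts assumption holds.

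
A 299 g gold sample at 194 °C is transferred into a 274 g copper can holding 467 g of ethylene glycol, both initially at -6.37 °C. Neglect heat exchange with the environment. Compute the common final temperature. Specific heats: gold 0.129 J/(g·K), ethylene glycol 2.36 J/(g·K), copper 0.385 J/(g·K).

T_f ≈ -0.2 °C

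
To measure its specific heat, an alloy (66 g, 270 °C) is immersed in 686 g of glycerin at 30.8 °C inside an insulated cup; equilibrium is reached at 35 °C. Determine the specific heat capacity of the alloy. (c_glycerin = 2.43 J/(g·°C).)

m_s c (T_s − T_f) = m_glycerin c_glycerin (T_f − T_0):
66×c×(270 − 35) = 686×2.43×(35 − 30.8)
15510 c = 7001.3  ⇒  c ≈ 0.4514 J/(g·°C)

c ≈ 0.451 J/(g·°C)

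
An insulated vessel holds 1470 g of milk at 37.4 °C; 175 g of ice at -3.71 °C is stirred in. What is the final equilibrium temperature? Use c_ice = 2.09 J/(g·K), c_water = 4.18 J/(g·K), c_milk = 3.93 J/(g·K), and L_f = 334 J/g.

T_f ≈ 24.0 °C

Energy balance with sensible and latent terms:
ice -3.71→0 °C: 175·2.09·3.71 = 1356.9
  fusion: m_ice L_f = 175·334 = 58450
  warm the meltwater: 731.5 T
  milk cools: 1470·3.93·(T − 37.4) = 5777.1(T − 37.4)
6508.6 T = 216064 − 59807 = 156257
T ≈ 24.01 °C (positive, so assuming full melt was valid).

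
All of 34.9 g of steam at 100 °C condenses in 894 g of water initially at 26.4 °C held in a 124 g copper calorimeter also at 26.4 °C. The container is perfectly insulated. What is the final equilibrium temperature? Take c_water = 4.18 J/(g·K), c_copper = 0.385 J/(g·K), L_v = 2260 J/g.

T_f ≈ 49.2 °C

Energy conservation, ΣQ = 0:
steam→water at 100 °C releases m L_v = 34.9×2260 = 78874
  condensate cools 100→T: 34.9×4.18×(T − 100) = 145.88(T − 100)
  original water: 3736.9(T − 26.4)
  cup: 47.74(T − 26.4)
3930.5 T = 78874 + 14588 + 99915 = 193377
T ≈ 49.20 °C (< 100 °C, so full condensation is consistent).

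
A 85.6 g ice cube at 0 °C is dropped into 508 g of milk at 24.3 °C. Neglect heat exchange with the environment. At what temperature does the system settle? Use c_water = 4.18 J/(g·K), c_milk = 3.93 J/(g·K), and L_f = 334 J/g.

T_f ≈ 8.5 °C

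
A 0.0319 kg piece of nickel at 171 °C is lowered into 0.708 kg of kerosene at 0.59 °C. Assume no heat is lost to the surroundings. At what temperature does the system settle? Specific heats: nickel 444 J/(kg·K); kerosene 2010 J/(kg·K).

T_f is the heat-capacity-weighted average of the initial temperatures:
T_f = (14.16*171 + 1423.1*0.59) / (14.16 + 1423.1)
    = 3261.6 / 1437.2 ≈ 2.27 °C

T_f ≈ 2.3 °C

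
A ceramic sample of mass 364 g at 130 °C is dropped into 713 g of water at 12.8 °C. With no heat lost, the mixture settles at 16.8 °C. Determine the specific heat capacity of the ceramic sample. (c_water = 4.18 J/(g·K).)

c ≈ 0.289 J/(g·K)

Heat lost by the ceramic sample = heat gained by the water:
364×c×(130 − 16.8) = 713×4.18×(16.8 − 12.8)
41205 c = 11921  ⇒  c ≈ 0.2893 J/(g·K)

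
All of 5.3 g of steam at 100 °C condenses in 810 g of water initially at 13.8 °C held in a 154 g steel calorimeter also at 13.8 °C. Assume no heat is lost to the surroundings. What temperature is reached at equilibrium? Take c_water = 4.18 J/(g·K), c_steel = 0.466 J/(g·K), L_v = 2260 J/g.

Energy balance with sensible and latent terms:
condense steam: −5.3×2260 = −11978
  condensed water 100 °C→T: 22.15(T − 100)
  original water: 3385.8(T − 13.8)
  steel cup: 154×0.466×(T − 13.8) = 71.76(T − 13.8)
3479.7 T = 11978 + 2215.4 + 47714 = 61908
T ≈ 17.79 °C, under the boiling point, so the assumption holds.

T_f ≈ 17.8 °C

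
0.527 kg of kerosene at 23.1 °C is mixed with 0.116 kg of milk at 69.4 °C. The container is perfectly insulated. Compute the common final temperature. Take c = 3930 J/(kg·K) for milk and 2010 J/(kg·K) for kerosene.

Net heat exchanged in the isolated system is zero:
0.116·3930·(T − 69.4) + 0.527·2010·(T − 23.1) = 0
(455.88 + 1059.3) T = 455.88·69.4 + 1059.3·23.1
T = 56107 / 1515.2 = 37 °C

T_f ≈ 37.0 °C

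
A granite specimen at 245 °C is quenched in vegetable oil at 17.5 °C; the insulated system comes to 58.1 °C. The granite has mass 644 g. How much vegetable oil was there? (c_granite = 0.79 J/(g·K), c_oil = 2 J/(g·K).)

m ≈ 1170 g

Let T be the final temperature. ΣQ_i = 0:
644×0.79×(58.1 − 245) + m×2×(58.1 − 17.5) = 0
81.2 m = 95087
m = 95087/81.2 ≈ 1171 g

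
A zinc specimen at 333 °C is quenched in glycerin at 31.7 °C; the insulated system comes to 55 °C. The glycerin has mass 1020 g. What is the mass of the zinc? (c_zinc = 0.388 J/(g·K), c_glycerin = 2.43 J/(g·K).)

|Q_zinc| = |Q_glycerin|:
m·0.388·(333 − 55) = 1020·2.43·(55 − 31.7)
107.86 m = 57751  ⇒  m ≈ 535.4 g

m ≈ 535 g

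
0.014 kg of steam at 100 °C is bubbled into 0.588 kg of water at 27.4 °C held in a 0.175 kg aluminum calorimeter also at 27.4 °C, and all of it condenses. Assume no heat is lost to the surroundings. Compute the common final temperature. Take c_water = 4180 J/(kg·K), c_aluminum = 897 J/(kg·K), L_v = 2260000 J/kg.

T_f ≈ 40.8 °C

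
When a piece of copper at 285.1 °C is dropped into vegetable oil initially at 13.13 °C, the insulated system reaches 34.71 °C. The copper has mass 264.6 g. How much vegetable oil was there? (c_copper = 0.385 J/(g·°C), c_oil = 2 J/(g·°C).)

m ≈ 591 g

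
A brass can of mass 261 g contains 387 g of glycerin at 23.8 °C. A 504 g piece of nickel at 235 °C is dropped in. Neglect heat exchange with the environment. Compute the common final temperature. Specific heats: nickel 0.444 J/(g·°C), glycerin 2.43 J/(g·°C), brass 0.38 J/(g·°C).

T_f ≈ 61.2 °C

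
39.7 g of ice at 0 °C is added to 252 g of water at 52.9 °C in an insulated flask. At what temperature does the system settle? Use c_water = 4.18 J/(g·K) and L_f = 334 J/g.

T_f ≈ 34.8 °C

Setting the total heat transfer to zero:
latent heat to melt: 39.7×334 = 13260
  warm the meltwater: 165.95 T
  water: 1053.4(T − 52.9)
1219.3 T = 55723 − 13260 = 42463
T ≈ 34.83 °C (positive, so assuming full melt was valid).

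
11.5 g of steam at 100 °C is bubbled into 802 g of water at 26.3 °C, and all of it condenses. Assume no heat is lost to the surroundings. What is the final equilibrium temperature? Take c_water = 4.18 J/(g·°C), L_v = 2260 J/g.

T_f ≈ 35.0 °C

Energy balance with sensible and latent terms:
condense steam: −11.5×2260 = −25990
  condensed water 100 °C→T: 48.07(T − 100)
  water warms: 802×4.18×(T − 26.3) = 3352.4(T − 26.3)
3400.4 T = 25990 + 4807 + 88167 = 118964
T ≈ 34.99 °C, under the boiling point, so the assumption holds.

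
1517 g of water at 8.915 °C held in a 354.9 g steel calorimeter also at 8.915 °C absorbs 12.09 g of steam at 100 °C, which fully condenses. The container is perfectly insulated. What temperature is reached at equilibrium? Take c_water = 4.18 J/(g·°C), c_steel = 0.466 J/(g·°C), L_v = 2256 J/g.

T_f ≈ 13.8 °C

Sum of m c ΔT and latent-heat terms is zero:
steam→water at 100 °C releases m L_v = 12.09·2256 = 27275; condensed water 100 °C→T: 50.54(T − 100); water warms: 1517·4.18·(T − 8.915) = 6341.1(T − 8.915); steel cup: 354.9·0.466·(T − 8.915) = 165.38(T − 8.915)
6557 T = 27275 + 5053.6 + 58005 = 90334
T ≈ 13.78 °C — below 100 °C, confirming all the steam condensed.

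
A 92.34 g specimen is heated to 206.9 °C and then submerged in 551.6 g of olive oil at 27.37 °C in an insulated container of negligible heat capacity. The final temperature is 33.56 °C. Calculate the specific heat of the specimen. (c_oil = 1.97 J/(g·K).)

m_s c (T_s − T_f) = m_oil c_oil (T_f − T_0):
92.34×c×(206.9 − 33.56) = 551.6×1.97×(33.56 − 27.37)
16006 c = 6726.4  ⇒  c ≈ 0.4202 J/(g·K)

c ≈ 0.42 J/(g·K)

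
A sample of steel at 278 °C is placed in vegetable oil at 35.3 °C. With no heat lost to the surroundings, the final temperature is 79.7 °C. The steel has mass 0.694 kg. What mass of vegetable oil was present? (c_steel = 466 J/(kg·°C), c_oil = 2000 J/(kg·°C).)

Heat lost by the steel = heat gained by the oil:
0.694×466×(278 − 79.7) = m×2000×(79.7 − 35.3)
88800 m = 64131  ⇒  m ≈ 0.7222 kg

m ≈ 0.722 kg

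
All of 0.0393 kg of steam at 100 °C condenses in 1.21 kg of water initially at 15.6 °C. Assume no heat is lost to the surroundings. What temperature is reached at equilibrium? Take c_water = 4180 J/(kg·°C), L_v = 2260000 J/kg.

Setting the total heat transfer to zero:
steam→water at 100 °C releases m L_v = 0.0393·2260000 = 88818; condensate cools 100→T: 0.0393·4180·(T − 100) = 164.27(T − 100); original water: 5057.8(T − 15.6)
5222.1 T = 88818 + 16427 + 78902 = 184147
T ≈ 35.26 °C (< 100 °C, so full condensation is consistent).

T_f ≈ 35.3 °C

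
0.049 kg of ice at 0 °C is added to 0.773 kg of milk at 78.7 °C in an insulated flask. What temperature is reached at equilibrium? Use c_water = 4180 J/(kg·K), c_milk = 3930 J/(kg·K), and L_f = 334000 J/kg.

T_f ≈ 68.7 °C

Taking heat into each body as positive, Σ m c ΔT = 0:
fusion: m_ice L_f = 0.049×334000 = 16366; meltwater 0→T: 0.049×4180×T = 204.82 T; milk cools: 0.773×3930×(T − 78.7) = 3037.9(T − 78.7)
3242.7 T = 239082 − 16366 = 222716
T ≈ 68.68 °C (positive, so assuming full melt was valid).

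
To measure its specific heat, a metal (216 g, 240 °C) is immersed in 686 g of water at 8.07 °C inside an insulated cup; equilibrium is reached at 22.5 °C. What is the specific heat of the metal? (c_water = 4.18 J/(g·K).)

c ≈ 0.881 J/(g·K)

m_s c (T_s − T_f) = m_water c_water (T_f − T_0):
216×c×(240 − 22.5) = 686×4.18×(22.5 − 8.07)
46980 c = 41378  ⇒  c ≈ 0.8808 J/(g·K)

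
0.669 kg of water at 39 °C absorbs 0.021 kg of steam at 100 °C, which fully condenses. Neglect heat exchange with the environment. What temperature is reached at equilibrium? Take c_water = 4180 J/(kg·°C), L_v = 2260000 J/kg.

T_f ≈ 57.3 °C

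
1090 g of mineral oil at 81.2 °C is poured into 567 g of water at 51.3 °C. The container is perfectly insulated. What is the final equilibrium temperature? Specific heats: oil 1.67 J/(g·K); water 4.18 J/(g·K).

T_f ≈ 64.3 °C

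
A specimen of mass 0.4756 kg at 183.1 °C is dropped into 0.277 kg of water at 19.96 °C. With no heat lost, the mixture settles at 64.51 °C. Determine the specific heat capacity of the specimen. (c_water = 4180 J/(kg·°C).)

Energy conservation, ΣQ = 0:
0.4756·c·(64.51 − 183.1) + 0.277·4180·(64.51 − 19.96) = 0
-56.4 c = -51583
c = -51583/-56.4 ≈ 914.6 J/(kg·°C)

c ≈ 915 J/(kg·°C)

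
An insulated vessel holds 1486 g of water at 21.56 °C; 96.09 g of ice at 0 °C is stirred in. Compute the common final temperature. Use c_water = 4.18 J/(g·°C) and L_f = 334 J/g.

Taking heat into each body as positive, Σ m c ΔT = 0:
melt ice: 96.09·334 = 32094; warm the meltwater: 401.66 T; water cools: 1486·4.18·(T − 21.56) = 6211.5(T − 21.56)
6613.1 T = 133920 − 32094 = 101825
T ≈ 15.40 °C — above 0 °C, consistent with complete melting.

T_f ≈ 15.4 °C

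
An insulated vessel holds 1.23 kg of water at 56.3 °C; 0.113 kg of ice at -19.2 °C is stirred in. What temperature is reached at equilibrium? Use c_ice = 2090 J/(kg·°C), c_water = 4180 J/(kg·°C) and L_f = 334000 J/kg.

Energy balance with sensible and latent terms:
warm ice to 0 °C: 0.113×2090×(0 − (-19.2)) = 4534.5; fusion: m_ice L_f = 0.113×334000 = 37742; warm the meltwater: 472.34 T; water cools: 1.23×4180×(T − 56.3) = 5141.4(T − 56.3)
5613.7 T = 289461 − 42276 = 247184
T ≈ 44.03 °C. Since T > 0 °C, the all-ice-melts assumption holds.

T_f ≈ 44.0 °C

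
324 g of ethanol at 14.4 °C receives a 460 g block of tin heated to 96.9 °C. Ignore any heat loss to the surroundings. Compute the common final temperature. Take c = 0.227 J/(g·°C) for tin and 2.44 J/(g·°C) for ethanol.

T_f ≈ 24.0 °C

Conservation of energy gives ΣQ = 0:
460×0.227×(T − 96.9) + 324×2.44×(T − 14.4) = 0
104.42(T − 96.9) + 790.56(T − 14.4) = 0
894.98 T = 21502
T ≈ 24.03 °C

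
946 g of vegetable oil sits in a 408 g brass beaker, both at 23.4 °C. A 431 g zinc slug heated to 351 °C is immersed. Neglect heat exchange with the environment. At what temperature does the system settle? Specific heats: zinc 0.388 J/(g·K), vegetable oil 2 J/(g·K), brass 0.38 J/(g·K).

T_f ≈ 48.1 °C

Net heat exchanged in the isolated system is zero:
431×0.388×(T − 351) + 946×2×(T − 23.4) + 408×0.38×(T − 23.4) = 0
167.23(T − 351) + 1892(T − 23.4) + 155.04(T − 23.4) = 0
(167.23 + 1892 + 155.04) T = 167.23×351 + 1892×23.4 + 155.04×23.4
T ≈ 48.14 °C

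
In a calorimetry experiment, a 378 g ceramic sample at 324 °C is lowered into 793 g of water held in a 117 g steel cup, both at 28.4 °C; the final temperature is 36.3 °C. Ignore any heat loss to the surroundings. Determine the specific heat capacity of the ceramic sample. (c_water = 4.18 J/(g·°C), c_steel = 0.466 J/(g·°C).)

c ≈ 0.245 J/(g·°C)

Energy conservation, ΣQ = 0:
378·c·(36.3 − 324) + 793·4.18·(36.3 − 28.4) + 117·0.466·(36.3 − 28.4) = 0
-108751 c = -26617
c = -26617/-108751 ≈ 0.2448 J/(g·°C)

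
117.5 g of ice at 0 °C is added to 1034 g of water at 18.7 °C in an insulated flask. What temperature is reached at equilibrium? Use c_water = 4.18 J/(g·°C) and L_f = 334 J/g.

Energy balance with sensible and latent terms:
fusion: m_ice L_f = 117.5·334 = 39245; warm the meltwater: 491.15 T; water cools: 1034·4.18·(T − 18.7) = 4322.1(T − 18.7)
4813.3 T = 80824 − 39245 = 41579
T ≈ 8.64 °C. Since T > 0 °C, the all-ice-melts assumption holds.

T_f ≈ 8.6 °C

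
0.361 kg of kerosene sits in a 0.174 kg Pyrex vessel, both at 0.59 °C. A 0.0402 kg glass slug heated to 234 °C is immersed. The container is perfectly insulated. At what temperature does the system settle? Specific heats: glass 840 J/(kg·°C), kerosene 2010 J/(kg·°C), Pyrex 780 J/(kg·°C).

Taking heat into each body as positive, Σ m c ΔT = 0:
0.0402·840·(T − 234) + 0.361·2010·(T − 0.59) + 0.174·780·(T − 0.59) = 0
33.77(T − 234) + 725.61(T − 0.59) + 135.72(T − 0.59) = 0
(33.77 + 725.61 + 135.72) T = 33.77·234 + 725.61·0.59 + 135.72·0.59
T ≈ 9.40 °C

T_f ≈ 9.4 °C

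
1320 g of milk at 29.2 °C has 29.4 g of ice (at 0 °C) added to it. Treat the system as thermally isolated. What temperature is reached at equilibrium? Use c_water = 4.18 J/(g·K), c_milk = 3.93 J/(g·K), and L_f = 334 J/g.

T_f ≈ 26.7 °C

Taking heat into each body as positive, Σ m c ΔT = 0:
latent heat to melt: 29.4·334 = 9819.6; meltwater 0→T: 29.4·4.18·T = 122.89 T; milk cools: 1320·3.93·(T − 29.2) = 5187.6(T − 29.2)
5310.5 T = 151478 − 9819.6 = 141658
T ≈ 26.68 °C — above 0 °C, consistent with complete melting.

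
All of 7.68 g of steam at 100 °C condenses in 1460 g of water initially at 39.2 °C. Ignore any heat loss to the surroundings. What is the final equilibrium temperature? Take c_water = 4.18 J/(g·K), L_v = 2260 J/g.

T_f ≈ 42.3 °C

Taking heat into each body as positive, Σ m c ΔT = 0:
steam→water at 100 °C releases m L_v = 7.68×2260 = 17357
  condensate cools 100→T: 7.68×4.18×(T − 100) = 32.1(T − 100)
  original water: 6102.8(T − 39.2)
6134.9 T = 17357 + 3210.2 + 239230 = 259797
T ≈ 42.35 °C (< 100 °C, so full condensation is consistent).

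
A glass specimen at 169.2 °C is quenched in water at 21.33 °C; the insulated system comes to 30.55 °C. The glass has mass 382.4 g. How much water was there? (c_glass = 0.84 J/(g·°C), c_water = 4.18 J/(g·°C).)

Taking heat into each body as positive, Σ m c ΔT = 0:
382.4×0.84×(30.55 − 169.2) + m×4.18×(30.55 − 21.33) = 0
38.54 m = 44537
m = 44537/38.54 ≈ 1156 g

m ≈ 1160 g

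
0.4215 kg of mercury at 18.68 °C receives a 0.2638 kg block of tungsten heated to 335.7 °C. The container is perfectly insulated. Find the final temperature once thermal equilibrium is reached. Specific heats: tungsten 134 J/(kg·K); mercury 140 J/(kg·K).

T_f ≈ 137.4 °C

Net heat exchanged in the isolated system is zero:
0.2638*134*(T − 335.7) + 0.4215*140*(T − 18.68) = 0
(35.35 + 59.01) T = 35.35*335.7 + 59.01*18.68
T ≈ 137.44 °C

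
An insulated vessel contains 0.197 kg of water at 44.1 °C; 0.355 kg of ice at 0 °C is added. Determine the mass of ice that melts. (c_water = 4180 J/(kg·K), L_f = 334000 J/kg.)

m_melted ≈ 0.109 kg

Cooling the water to 0 °C releases 0.197·4180·44.1 = 36315 J.
To melt every bit of ice: 0.355·334000 = 118570 J.
36315 J < 118570 J, so only part of the ice melts and the system sits at 0 °C.
m_melted·334000 = 36315  ⇒  m_melted ≈ 0.1087 kg.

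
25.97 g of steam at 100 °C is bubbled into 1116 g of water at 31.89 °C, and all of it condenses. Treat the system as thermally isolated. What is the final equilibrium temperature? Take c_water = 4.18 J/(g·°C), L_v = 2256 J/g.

T_f ≈ 45.7 °C

Let T be the final temperature. ΣQ_i = 0:
steam→water at 100 °C releases m L_v = 25.97·2256 = 58588
  condensate cools 100→T: 25.97·4.18·(T − 100) = 108.55(T − 100)
  water warms: 1116·4.18·(T − 31.89) = 4664.9(T − 31.89)
4773.4 T = 58588 + 10855 + 148763 = 218207
T ≈ 45.71 °C (< 100 °C, so full condensation is consistent).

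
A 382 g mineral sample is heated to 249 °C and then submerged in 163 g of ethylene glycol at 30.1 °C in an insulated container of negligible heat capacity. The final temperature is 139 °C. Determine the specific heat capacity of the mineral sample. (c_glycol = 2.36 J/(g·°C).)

c ≈ 0.997 J/(g·°C)

Setting the total heat transfer to zero:
382×c×(139 − 249) + 163×2.36×(139 − 30.1) = 0
-42020 c = -41892
c = -41892/-42020 ≈ 0.9969 J/(g·°C)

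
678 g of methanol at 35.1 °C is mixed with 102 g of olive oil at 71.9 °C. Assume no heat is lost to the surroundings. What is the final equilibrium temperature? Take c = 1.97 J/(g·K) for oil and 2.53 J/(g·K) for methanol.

Set heat shed by the hot body equal to heat absorbed by the cold body:
102·1.97·(71.9 − T) = 678·2.53·(T − 35.1)
200.94(71.9 − T) = 1715.3(T − 35.1)
1916.3 T = 74656  ⇒  T ≈ 38.96 °C

T_f ≈ 39.0 °C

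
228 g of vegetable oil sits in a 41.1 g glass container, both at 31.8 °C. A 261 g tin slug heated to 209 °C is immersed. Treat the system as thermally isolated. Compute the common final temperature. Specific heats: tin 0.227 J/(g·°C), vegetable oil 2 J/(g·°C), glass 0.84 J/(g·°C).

T_f ≈ 50.9 °C

Heat gained plus heat lost sum to zero:
261*0.227*(T − 209) + 228*2*(T − 31.8) + 41.1*0.84*(T − 31.8) = 0
59.25(T − 209) + 456(T − 31.8) + 34.52(T − 31.8) = 0
(59.25 + 456 + 34.52) T = 59.25*209 + 456*31.8 + 34.52*31.8
T ≈ 50.90 °C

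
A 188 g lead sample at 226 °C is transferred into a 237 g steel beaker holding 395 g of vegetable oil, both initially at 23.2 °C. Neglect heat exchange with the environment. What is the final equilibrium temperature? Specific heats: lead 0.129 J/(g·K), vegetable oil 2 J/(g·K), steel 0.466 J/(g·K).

T_f ≈ 28.5 °C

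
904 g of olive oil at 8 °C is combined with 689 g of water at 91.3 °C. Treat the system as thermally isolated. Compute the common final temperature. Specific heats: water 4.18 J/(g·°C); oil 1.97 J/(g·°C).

T_f ≈ 59.5 °C

T_f is the heat-capacity-weighted average of the initial temperatures:
T_f = (2880·91.3 + 1780.9·8) / (2880 + 1780.9)
    = 277193 / 4660.9 ≈ 59.47 °C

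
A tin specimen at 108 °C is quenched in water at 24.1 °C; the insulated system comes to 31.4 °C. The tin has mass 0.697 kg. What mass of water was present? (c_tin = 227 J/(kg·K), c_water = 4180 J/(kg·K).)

m ≈ 0.397 kg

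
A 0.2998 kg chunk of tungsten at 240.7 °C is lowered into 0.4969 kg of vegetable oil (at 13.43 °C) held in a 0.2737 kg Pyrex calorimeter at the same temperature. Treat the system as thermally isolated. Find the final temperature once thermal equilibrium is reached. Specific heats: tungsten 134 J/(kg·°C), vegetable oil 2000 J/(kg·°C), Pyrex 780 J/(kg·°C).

T_f ≈ 20.7 °C

T_f = Σ m_i c_i T_i / Σ m_i c_i:
T_f = (40.17*240.7 + 993.8*13.43 + 213.49*13.43) / (40.17 + 993.8 + 213.49)
    = 25884 / 1247.5 ≈ 20.75 °C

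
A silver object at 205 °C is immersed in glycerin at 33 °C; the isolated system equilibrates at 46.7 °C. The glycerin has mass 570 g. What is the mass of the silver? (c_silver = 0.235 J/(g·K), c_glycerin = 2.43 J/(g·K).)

Heat lost by the silver = heat gained by the glycerin:
m·0.235·(205 − 46.7) = 570·2.43·(46.7 − 33)
37.2 m = 18976  ⇒  m ≈ 510.1 g

m ≈ 510 g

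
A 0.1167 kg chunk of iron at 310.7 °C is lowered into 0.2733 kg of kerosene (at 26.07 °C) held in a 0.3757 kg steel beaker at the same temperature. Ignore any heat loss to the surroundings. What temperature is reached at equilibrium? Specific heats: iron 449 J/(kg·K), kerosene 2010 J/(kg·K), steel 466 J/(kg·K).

Taking heat into each body as positive, Σ m c ΔT = 0:
0.1167·449·(T − 310.7) + 0.2733·2010·(T − 26.07) + 0.3757·466·(T − 26.07) = 0
52.4(T − 310.7) + 549.33(T − 26.07) + 175.08(T − 26.07) = 0
776.81 T = 35165
T = 35165/776.81 ≈ 45.27 °C

T_f ≈ 45.3 °C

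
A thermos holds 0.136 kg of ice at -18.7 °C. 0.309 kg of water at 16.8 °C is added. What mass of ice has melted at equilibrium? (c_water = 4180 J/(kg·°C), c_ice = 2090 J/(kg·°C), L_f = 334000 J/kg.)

m_melted ≈ 0.0491 kg

Heat available from the water dropping to 0 °C: 0.309×4180×16.8 = 21699 J.
Warming the ice to 0 °C takes 0.136×2090×18.7 = 5315.3 J, leaving 16384 J for melting.
Fully melting the ice requires m_ice L_f = 0.136×334000 = 45424 J.
That's not enough to melt it all — equilibrium is at 0 °C with ice remaining.
Mass melted = 16384/334000 ≈ 0.04905 kg.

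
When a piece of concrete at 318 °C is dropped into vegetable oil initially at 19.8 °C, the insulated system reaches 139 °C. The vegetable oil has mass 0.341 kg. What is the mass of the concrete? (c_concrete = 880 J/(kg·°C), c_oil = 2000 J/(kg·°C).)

Energy conservation, ΣQ = 0:
m×880×(139 − 318) + 0.341×2000×(139 − 19.8) = 0
-157520 m = -81294
m = -81294/-157520 ≈ 0.5161 kg

m ≈ 0.516 kg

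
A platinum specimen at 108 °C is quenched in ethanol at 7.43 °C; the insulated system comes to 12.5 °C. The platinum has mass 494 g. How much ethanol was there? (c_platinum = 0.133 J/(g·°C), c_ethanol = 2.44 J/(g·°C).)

|Q_platinum| = |Q_ethanol|:
494·0.133·(108 − 12.5) = m·2.44·(12.5 − 7.43)
12.37 m = 6274.5  ⇒  m ≈ 507.2 g

m ≈ 507 g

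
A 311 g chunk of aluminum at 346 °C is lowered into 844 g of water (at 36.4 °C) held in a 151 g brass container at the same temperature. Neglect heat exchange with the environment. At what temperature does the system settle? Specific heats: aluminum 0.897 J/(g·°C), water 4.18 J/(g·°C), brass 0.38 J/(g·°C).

T_f ≈ 58.8 °C

Setting the total heat transfer to zero:
311*0.897*(T − 346) + 844*4.18*(T − 36.4) + 151*0.38*(T − 36.4) = 0
3864.3 T = 227028
T = 227028/3864.3 ≈ 58.75 °C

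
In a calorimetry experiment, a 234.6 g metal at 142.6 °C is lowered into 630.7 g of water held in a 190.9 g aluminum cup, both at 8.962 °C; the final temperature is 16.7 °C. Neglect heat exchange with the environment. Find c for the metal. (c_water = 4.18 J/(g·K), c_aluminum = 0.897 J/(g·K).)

c ≈ 0.736 J/(g·K)

Setting the total heat transfer to zero:
234.6×c×(16.7 − 142.6) + 630.7×4.18×(16.7 − 8.962) + 190.9×0.897×(16.7 − 8.962) = 0
-29536 c = -21725
c = -21725/-29536 ≈ 0.7355 J/(g·K)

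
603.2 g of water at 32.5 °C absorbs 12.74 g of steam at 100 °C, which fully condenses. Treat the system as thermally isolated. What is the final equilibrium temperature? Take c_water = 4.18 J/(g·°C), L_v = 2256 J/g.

T_f ≈ 45.1 °C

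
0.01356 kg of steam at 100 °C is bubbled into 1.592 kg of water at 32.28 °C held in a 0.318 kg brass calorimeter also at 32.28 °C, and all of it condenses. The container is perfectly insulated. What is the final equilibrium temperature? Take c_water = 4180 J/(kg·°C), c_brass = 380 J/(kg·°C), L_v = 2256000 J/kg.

Taking heat into each body as positive, Σ m c ΔT = 0:
latent heat released on condensation: 0.01356·2256000 = 30591
  condensed water 100 °C→T: 56.68(T − 100)
  water warms: 1.592·4180·(T − 32.28) = 6654.6(T − 32.28)
  cup: 120.84(T − 32.28)
6832.1 T = 30591 + 5668.1 + 218710 = 254969
T ≈ 37.32 °C, under the boiling point, so the assumption holds.

T_f ≈ 37.3 °C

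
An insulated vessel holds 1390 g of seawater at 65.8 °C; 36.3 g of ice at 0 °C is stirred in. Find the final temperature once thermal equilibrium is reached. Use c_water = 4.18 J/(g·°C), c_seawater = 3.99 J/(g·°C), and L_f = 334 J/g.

T_f ≈ 61.9 °C

Energy balance with sensible and latent terms:
latent heat to melt: 36.3×334 = 12124; meltwater 0→T: 36.3×4.18×T = 151.73 T; seawater: 5546.1(T − 65.8)
5697.8 T = 364933 − 12124 = 352809
T ≈ 61.92 °C (positive, so assuming full melt was valid).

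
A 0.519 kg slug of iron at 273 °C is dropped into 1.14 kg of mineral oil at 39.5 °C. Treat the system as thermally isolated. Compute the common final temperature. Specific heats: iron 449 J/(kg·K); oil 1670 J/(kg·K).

Conservation of energy gives ΣQ = 0:
0.519·449·(T − 273) + 1.14·1670·(T − 39.5) = 0
2136.8 T = 138818
T = 138818/2136.8 ≈ 64.96 °C

T_f ≈ 65.0 °C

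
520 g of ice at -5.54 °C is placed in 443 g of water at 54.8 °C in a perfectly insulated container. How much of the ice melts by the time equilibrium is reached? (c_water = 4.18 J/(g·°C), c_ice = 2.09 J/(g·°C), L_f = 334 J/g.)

Cooling the water to 0 °C releases 443×4.18×54.8 = 101475 J.
Of that, 520×2.09×5.54 = 6020.9 J goes to bring the ice to 0 °C, leaving 95454 J.
To melt every bit of ice: 520×334 = 173680 J.
95454 J < 173680 J, so only part of the ice melts and the system sits at 0 °C.
Mass melted = 95454/334 ≈ 285.8 g.

m_melted ≈ 286 g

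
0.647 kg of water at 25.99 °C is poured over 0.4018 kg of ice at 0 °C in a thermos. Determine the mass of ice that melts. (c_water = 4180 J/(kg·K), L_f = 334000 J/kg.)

m_melted ≈ 0.21 kg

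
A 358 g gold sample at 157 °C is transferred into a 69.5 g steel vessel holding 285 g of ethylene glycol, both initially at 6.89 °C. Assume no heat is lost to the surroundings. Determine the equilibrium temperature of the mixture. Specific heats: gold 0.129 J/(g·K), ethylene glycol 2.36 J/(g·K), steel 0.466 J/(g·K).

T_f ≈ 16.1 °C

Conservation of energy gives ΣQ = 0:
358·0.129·(T − 157) + 285·2.36·(T − 6.89) + 69.5·0.466·(T − 6.89) = 0
(46.18 + 672.6 + 32.39) T = 46.18·157 + 672.6·6.89 + 32.39·6.89
T ≈ 16.12 °C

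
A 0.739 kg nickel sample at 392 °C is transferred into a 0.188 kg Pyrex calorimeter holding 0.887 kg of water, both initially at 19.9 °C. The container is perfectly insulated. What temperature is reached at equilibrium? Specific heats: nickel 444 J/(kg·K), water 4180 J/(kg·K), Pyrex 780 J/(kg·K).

T_f ≈ 49.1 °C

Energy conservation, ΣQ = 0:
0.739×444×(T − 392) + 0.887×4180×(T − 19.9) + 0.188×780×(T − 19.9) = 0
328.12(T − 392) + 3707.7(T − 19.9) + 146.64(T − 19.9) = 0
4182.4 T = 205322
T = 205322/4182.4 ≈ 49.09 °C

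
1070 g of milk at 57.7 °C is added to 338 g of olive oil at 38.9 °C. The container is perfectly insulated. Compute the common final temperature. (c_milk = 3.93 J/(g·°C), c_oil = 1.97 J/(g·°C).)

T_f ≈ 55.1 °C

Energy conservation, ΣQ = 0:
1070×3.93×(T − 57.7) + 338×1.97×(T − 38.9) = 0
4205.1(T − 57.7) + 665.86(T − 38.9) = 0
(4205.1 + 665.86) T = 4205.1×57.7 + 665.86×38.9
T = 268536/4871 ≈ 55.13 °C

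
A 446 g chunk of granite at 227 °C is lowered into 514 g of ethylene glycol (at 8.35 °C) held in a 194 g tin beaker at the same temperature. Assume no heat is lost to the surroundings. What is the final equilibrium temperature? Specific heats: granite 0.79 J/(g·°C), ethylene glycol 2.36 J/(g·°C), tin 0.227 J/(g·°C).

T_f ≈ 56.2 °C

T_f is the heat-capacity-weighted average of the initial temperatures:
T_f = (352.34*227 + 1213*8.35 + 44.04*8.35) / (352.34 + 1213 + 44.04)
    = 90478 / 1609.4 ≈ 56.22 °C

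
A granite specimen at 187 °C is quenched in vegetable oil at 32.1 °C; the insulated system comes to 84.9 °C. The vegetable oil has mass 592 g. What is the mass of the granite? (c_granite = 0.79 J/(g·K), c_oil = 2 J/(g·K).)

m ≈ 775 g

|Q_granite| = |Q_oil|:
m·0.79·(187 − 84.9) = 592·2·(84.9 − 32.1)
80.66 m = 62515  ⇒  m ≈ 775.1 g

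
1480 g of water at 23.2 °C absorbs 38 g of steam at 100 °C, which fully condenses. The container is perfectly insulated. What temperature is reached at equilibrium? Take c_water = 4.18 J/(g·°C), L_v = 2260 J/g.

Taking heat into each body as positive, Σ m c ΔT = 0:
latent heat released on condensation: 38×2260 = 85880
  condensed water 100 °C→T: 158.84(T − 100)
  original water: 6186.4(T − 23.2)
6345.2 T = 85880 + 15884 + 143524 = 245288
T ≈ 38.66 °C (< 100 °C, so full condensation is consistent).

T_f ≈ 38.7 °C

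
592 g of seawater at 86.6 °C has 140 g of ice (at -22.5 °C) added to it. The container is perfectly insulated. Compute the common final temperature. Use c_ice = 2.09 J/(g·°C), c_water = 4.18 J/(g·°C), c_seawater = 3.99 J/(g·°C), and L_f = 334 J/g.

T_f ≈ 51.3 °C

Setting the total heat transfer to zero:
ice -22.5→0 °C: 140·2.09·22.5 = 6583.5
  fusion: m_ice L_f = 140·334 = 46760
  warm the meltwater: 585.2 T
  seawater: 2362.1(T − 86.6)
2947.3 T = 204556 − 53344 = 151213
T ≈ 51.31 °C (positive, so assuming full melt was valid).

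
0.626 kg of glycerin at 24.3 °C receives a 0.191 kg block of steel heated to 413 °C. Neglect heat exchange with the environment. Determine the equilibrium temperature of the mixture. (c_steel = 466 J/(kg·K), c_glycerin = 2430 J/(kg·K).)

T_f ≈ 45.8 °C

|Q_steel| = |Q_glycerin|:
0.191·466·(413 − T) = 0.626·2430·(T − 24.3)
89.01(413 − T) = 1521.2(T − 24.3)
1610.2 T = 73724  ⇒  T ≈ 45.79 °C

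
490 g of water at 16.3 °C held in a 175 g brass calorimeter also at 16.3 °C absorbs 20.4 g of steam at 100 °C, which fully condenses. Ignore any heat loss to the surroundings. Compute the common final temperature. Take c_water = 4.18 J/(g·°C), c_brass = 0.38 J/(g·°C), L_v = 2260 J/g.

Setting the total heat transfer to zero:
condense steam: −20.4×2260 = −46104; condensed water 100 °C→T: 85.27(T − 100); original water: 2048.2(T − 16.3); cup: 66.5(T − 16.3)
2200 T = 46104 + 8527.2 + 34470 = 89101
T ≈ 40.50 °C (< 100 °C, so full condensation is consistent).

T_f ≈ 40.5 °C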